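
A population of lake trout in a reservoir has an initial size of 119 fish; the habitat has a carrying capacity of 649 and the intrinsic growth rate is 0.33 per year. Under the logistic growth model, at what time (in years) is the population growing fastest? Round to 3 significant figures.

Logistic growth is fastest at N = K/2 = 324.5.
A = (K − N₀)/N₀ = 4.4538. Set K/(1 + A·e^(−rt)) = K/2 → A·e^(−rt) = 1.
e^(−0.33t) = 1/4.4538 = 0.224528, so t = ln(4.4538)/0.33 = 1.4938/0.33 = 4.5265.

4.53 years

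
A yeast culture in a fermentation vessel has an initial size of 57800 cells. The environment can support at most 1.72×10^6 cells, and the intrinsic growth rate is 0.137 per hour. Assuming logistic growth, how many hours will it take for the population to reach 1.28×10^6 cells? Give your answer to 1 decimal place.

A = (K − N₀)/N₀ = (1.72×10^6 − 57800)/57800 = 28.758.
Solve 1.72×10^6/(1 + 28.758·e^(−0.137t)) = 1.28×10^6: 1 + 28.758·e^(−0.137t) = 1.3438, so e^(−0.137t) = 0.0119533.
−0.137·t = ln(0.0119533) = -4.4267, so t = 4.4267/0.137 = 32.312.

32.3 hours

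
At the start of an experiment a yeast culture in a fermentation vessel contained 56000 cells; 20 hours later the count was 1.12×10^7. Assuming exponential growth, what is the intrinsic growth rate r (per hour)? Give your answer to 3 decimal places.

0.265 per hour

From N(t) = N₀·e^(rt): e^(r·20) = 1.12×10^7/56000 = 200.
r·20 = ln(200) = 5.2983, so r = 5.2983/20 = 0.26492.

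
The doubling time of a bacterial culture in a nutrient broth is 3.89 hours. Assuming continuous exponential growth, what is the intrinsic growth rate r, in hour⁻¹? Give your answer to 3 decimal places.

0.178 per hour

r = ln(2)/t_d = 0.6931/3.89 = 0.17819.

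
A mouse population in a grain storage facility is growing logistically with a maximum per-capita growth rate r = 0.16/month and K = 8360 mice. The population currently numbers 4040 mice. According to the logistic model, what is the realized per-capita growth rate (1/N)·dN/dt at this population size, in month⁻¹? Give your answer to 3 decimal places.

0.083 per month

(1/N)·dN/dt = r(1 − N/K) = 0.16 × (1 − 4040/8360).
= 0.16 × 0.51675 = 0.082679.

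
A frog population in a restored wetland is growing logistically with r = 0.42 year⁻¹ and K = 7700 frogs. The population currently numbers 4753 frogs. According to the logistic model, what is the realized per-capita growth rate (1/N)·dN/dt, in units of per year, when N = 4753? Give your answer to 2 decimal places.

0.16 per year

(1/N)·dN/dt = r(1 − N/K) = 0.42 × (1 − 4753/7700).
= 0.42 × 0.38273 = 0.16075.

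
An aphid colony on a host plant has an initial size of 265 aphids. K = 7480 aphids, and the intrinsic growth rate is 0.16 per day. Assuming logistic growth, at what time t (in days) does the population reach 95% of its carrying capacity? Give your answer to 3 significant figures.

A = (K − N₀)/N₀ = (7480 − 265)/265 = 27.226.
Solve 7480/(1 + 27.226·e^(−0.16t)) = 7106: 1 + 27.226·e^(−0.16t) = 1.0526, so e^(−0.16t) = 0.00193311.
−0.16·t = ln(0.00193311) = -6.2486, so t = 6.2486/0.16 = 39.054.

39.1 days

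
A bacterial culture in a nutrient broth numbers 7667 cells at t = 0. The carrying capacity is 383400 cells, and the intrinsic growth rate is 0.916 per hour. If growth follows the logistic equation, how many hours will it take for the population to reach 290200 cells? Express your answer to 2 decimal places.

A = (K − N₀)/N₀ = (383400 − 7667)/7667 = 49.007.
Solve 383400/(1 + 49.007·e^(−0.916t)) = 290200: 1 + 49.007·e^(−0.916t) = 1.3212, so e^(−0.916t) = 0.00655337.
−0.916·t = ln(0.00655337) = -5.0278, so t = 5.0278/0.916 = 5.4888.

5.49 hours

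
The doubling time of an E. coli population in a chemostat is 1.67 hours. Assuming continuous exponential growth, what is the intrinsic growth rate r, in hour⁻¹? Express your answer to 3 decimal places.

0.415 per hour

r = ln(2)/t_d = 0.6931/1.67 = 0.41506.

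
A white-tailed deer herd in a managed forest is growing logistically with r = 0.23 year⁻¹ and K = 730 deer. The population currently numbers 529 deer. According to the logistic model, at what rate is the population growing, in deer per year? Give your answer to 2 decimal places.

dN/dt = rN(1 − N/K) = 0.23 × 529 × (1 − 529/730).
1 − 529/730 = 0.27534; dN/dt = 0.23 × 529 × 0.27534 = 33.501.

33.50 deer per year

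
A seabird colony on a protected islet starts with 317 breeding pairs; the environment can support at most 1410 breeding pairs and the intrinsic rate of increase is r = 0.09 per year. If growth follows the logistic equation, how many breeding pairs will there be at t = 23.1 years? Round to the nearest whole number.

985 breeding pairs

A = (K − N₀)/N₀ = (1410 − 317)/317 = 3.4479.
N(t) = K/(1 + A·e^(−rt)) = 1410/(1 + 3.4479×e^(−0.09×23.1)).
e^(−2.079) = 0.12506; denominator = 1 + 3.4479×0.12506 = 1.4312.
N = 1410/1.4312 = 985.198.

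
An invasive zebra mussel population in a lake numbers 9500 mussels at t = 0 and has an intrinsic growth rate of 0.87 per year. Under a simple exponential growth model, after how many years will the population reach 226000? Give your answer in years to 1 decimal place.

Set N₀·e^(rt) = 226000: e^(0.87·t) = 226000/9500 = 23.789.
0.87·t = ln(23.789) = 3.1692, so t = 3.1692/0.87 = 3.6428.

3.6 years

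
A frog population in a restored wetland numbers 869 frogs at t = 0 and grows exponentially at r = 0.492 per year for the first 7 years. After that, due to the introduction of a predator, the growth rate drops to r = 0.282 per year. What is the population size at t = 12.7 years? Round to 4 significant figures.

135800 frogs

Phase 1: N(7) = 869·e^(0.492×7) = 869·e^3.444 = 27210.1.
Phase 2 runs for 12.7 − 7 = 5.7 years at r = 0.282.
N(12.7) = 27210.1·e^(0.282×5.7) = 27210.1·e^1.607 = 135773.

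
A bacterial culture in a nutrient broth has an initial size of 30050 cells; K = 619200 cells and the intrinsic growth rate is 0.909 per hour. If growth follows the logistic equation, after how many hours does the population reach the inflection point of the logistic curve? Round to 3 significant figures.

Logistic growth is fastest at N = K/2 = 309600.
A = (K − N₀)/N₀ = 19.606. Set K/(1 + A·e^(−rt)) = K/2 → A·e^(−rt) = 1.
e^(−0.909t) = 1/19.606 = 0.0510057, so t = ln(19.606)/0.909 = 2.9758/0.909 = 3.2737.

3.27 hours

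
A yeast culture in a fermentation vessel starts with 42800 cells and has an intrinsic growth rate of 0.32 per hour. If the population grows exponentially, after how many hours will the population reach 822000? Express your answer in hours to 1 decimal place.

9.2 hours

Set N₀·e^(rt) = 822000: e^(0.32·t) = 822000/42800 = 19.206.
0.32·t = ln(19.206) = 2.9552, so t = 2.9552/0.32 = 9.235.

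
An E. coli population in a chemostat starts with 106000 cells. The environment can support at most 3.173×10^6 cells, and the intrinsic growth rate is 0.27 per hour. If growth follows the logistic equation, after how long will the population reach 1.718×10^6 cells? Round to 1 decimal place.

13.1 hours

A = (K − N₀)/N₀ = (3.173×10^6 − 106000)/106000 = 28.934.
Solve 3.173×10^6/(1 + 28.934·e^(−0.27t)) = 1.718×10^6: 1 + 28.934·e^(−0.27t) = 1.8469, so e^(−0.27t) = 0.0292706.
−0.27·t = ln(0.0292706) = -3.5312, so t = 3.5312/0.27 = 13.078.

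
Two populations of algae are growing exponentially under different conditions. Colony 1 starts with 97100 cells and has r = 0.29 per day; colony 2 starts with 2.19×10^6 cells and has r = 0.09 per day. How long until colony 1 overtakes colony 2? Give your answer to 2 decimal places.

15.58 days

Set 97100·e^(0.29t) = 2.19×10^6·e^(0.09t).
e^((0.29 − 0.09)t) = 2.19×10^6/97100 → e^(0.2·t) = 22.554.
0.2·t = ln(22.554) = 3.1159, so t = 3.1159/0.2 = 15.58.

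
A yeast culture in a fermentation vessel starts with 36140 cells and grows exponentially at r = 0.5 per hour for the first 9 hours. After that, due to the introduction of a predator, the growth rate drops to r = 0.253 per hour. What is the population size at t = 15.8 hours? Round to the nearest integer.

Phase 1: N(9) = 36140·e^(0.5×9) = 36140·e^4.5 = 3.253219×10^6.
Phase 2 runs for 15.8 − 9 = 6.8 hours at r = 0.253.
N(15.8) = 3.253219×10^6·e^(0.253×6.8) = 3.253219×10^6·e^1.72 = 1.817496×10^7.

18174963 cells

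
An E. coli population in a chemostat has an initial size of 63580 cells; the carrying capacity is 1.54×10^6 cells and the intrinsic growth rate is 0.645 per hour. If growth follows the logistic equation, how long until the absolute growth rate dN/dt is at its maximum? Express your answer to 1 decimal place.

4.9 hours

Logistic growth is fastest at N = K/2 = 770000.
A = (K − N₀)/N₀ = 23.221. Set K/(1 + A·e^(−rt)) = K/2 → A·e^(−rt) = 1.
e^(−0.645t) = 1/23.221 = 0.0430636, so t = ln(23.221)/0.645 = 3.1451/0.645 = 4.8761.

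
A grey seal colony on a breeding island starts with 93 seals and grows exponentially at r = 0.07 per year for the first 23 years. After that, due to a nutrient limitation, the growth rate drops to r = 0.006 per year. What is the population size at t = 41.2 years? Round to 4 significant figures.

Phase 1: N(23) = 93·e^(0.07×23) = 93·e^1.61 = 465.261.
Phase 2 runs for 41.2 − 23 = 18.2 years at r = 0.006.
N(41.2) = 465.261·e^(0.006×18.2) = 465.261·e^0.1092 = 518.946.

518.9 seals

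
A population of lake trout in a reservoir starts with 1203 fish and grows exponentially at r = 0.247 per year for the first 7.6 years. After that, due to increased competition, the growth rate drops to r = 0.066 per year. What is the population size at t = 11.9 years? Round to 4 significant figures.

Phase 1: N(7.6) = 1203·e^(0.247×7.6) = 1203·e^1.877 = 7861.82.
Phase 2 runs for 11.9 − 7.6 = 4.3 years at r = 0.066.
N(11.9) = 7861.82·e^(0.066×4.3) = 7861.82·e^0.2838 = 10441.8.

10440 fish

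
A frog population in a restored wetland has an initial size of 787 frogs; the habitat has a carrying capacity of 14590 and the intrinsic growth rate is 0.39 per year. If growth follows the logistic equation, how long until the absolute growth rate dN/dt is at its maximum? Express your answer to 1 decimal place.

Logistic growth is fastest at N = K/2 = 7295.
A = (K − N₀)/N₀ = 17.539. Set K/(1 + A·e^(−rt)) = K/2 → A·e^(−rt) = 1.
e^(−0.39t) = 1/17.539 = 0.0570166, so t = ln(17.539)/0.39 = 2.8644/0.39 = 7.3446.

7.3 years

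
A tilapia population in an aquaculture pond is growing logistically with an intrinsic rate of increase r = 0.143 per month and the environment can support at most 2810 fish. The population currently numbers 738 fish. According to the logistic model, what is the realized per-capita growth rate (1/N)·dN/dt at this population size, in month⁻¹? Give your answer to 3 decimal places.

(1/N)·dN/dt = r(1 − N/K) = 0.143 × (1 − 738/2810).
= 0.143 × 0.73737 = 0.10544.

0.105 per month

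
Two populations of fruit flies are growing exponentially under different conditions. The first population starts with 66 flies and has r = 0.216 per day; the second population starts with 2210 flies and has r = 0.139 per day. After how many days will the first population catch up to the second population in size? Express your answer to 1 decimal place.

45.6 days

Set 66·e^(0.216t) = 2210·e^(0.139t).
e^((0.216 − 0.139)t) = 2210/66 → e^(0.077·t) = 33.485.
0.077·t = ln(33.485) = 3.5111, so t = 3.5111/0.077 = 45.599.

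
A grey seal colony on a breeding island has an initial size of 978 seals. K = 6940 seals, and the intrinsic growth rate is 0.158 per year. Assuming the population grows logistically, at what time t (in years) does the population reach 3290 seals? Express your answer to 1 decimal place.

10.8 years

A = (K − N₀)/N₀ = (6940 − 978)/978 = 6.0961.
Solve 6940/(1 + 6.0961·e^(−0.158t)) = 3290: 1 + 6.0961·e^(−0.158t) = 2.1094, so e^(−0.158t) = 0.181988.
−0.158·t = ln(0.181988) = -1.7038, so t = 1.7038/0.158 = 10.784.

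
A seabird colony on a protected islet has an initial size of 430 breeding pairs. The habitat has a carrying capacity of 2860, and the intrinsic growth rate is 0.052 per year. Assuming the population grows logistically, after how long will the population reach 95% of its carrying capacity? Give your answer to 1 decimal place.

89.9 years

A = (K − N₀)/N₀ = (2860 − 430)/430 = 5.6512.
Solve 2860/(1 + 5.6512·e^(−0.052t)) = 2717: 1 + 5.6512·e^(−0.052t) = 1.0526, so e^(−0.052t) = 0.00931341.
−0.052·t = ln(0.00931341) = -4.6763, so t = 4.6763/0.052 = 89.929.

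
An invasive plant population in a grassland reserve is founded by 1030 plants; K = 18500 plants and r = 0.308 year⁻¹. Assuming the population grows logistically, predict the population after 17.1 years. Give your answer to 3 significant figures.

17000 plants

A = (K − N₀)/N₀ = (18500 − 1030)/1030 = 16.961.
N(t) = K/(1 + A·e^(−rt)) = 18500/(1 + 16.961×e^(−0.308×17.1)).
e^(−5.267) = 0.0051601; denominator = 1 + 16.961×0.0051601 = 1.0875.
N = 18500/1.0875 = 17011.2.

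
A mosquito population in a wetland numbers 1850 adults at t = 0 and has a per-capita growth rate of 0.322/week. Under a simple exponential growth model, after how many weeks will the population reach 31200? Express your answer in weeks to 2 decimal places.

Set N₀·e^(rt) = 31200: e^(0.322·t) = 31200/1850 = 16.865.
0.322·t = ln(16.865) = 2.8252, so t = 2.8252/0.322 = 8.774.

8.77 weeks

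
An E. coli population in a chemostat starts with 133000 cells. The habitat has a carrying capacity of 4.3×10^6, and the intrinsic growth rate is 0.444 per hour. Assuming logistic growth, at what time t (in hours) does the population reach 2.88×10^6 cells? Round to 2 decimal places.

9.35 hours

A = (K − N₀)/N₀ = (4.3×10^6 − 133000)/133000 = 31.331.
Solve 4.3×10^6/(1 + 31.331·e^(−0.444t)) = 2.88×10^6: 1 + 31.331·e^(−0.444t) = 1.4931, so e^(−0.444t) = 0.0157371.
−0.444·t = ln(0.0157371) = -4.1517, so t = 4.1517/0.444 = 9.3508.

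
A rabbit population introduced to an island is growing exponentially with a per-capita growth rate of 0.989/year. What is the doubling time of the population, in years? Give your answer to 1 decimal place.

Doubling time t_d = ln(2)/r = 0.6931/0.989 = 0.70086.

0.7 years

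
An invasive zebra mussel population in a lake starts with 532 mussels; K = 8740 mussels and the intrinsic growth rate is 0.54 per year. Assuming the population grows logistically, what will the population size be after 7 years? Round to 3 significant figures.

A = (K − N₀)/N₀ = (8740 − 532)/532 = 15.429.
N(t) = K/(1 + A·e^(−rt)) = 8740/(1 + 15.429×e^(−0.54×7)).
e^(−3.78) = 0.022823; denominator = 1 + 15.429×0.022823 = 1.3521.
N = 8740/1.3521 = 6463.92.

6460 mussels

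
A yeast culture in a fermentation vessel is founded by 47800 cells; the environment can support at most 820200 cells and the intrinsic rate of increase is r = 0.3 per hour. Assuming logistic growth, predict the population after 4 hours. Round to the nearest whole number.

A = (K − N₀)/N₀ = (820200 − 47800)/47800 = 16.159.
N(t) = K/(1 + A·e^(−rt)) = 820200/(1 + 16.159×e^(−0.3×4)).
e^(−1.2) = 0.30119; denominator = 1 + 16.159×0.30119 = 5.867.
N = 820200/5.867 = 139799.

139799 cells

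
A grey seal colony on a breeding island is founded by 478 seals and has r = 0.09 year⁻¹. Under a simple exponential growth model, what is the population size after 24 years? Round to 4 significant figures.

4145 seals

N(t) = N₀·e^(rt) = 478 × e^(0.09×24) = 478 × e^2.16.
e^2.16 ≈ 8.6711, so N ≈ 478 × 8.6711 = 4144.8.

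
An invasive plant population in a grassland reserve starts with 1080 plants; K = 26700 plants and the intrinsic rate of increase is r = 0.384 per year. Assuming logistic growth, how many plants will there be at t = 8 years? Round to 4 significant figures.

A = (K − N₀)/N₀ = (26700 − 1080)/1080 = 23.722.
N(t) = K/(1 + A·e^(−rt)) = 26700/(1 + 23.722×e^(−0.384×8)).
e^(−3.072) = 0.046328; denominator = 1 + 23.722×0.046328 = 2.099.
N = 26700/2.099 = 12720.3.

12720 plants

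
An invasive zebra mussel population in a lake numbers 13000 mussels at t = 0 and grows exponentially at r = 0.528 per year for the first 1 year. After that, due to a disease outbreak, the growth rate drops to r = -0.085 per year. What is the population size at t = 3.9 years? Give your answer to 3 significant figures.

Phase 1: N(1) = 13000·e^(0.528×1) = 13000·e^0.528 = 22042.
Phase 2 runs for 3.9 − 1 = 2.9 years at r = -0.085.
N(3.9) = 22042·e^(-0.085×2.9) = 22042·e^-0.2465 = 17226.5.

17200 mussels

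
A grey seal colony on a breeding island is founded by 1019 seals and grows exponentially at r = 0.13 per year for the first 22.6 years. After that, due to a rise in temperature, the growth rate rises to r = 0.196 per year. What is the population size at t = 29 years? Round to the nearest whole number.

67439 seals

Phase 1: N(22.6) = 1019·e^(0.13×22.6) = 1019·e^2.938 = 19236.7.
Phase 2 runs for 29 − 22.6 = 6.4 years at r = 0.196.
N(29) = 19236.7·e^(0.196×6.4) = 19236.7·e^1.254 = 67438.9.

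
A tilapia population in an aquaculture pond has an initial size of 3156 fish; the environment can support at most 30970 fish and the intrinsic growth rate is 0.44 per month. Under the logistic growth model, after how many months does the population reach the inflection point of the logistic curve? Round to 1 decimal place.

Logistic growth is fastest at N = K/2 = 15485.
A = (K − N₀)/N₀ = 8.8131. Set K/(1 + A·e^(−rt)) = K/2 → A·e^(−rt) = 1.
e^(−0.44t) = 1/8.8131 = 0.113468, so t = ln(8.8131)/0.44 = 2.1762/0.44 = 4.946.

4.9 months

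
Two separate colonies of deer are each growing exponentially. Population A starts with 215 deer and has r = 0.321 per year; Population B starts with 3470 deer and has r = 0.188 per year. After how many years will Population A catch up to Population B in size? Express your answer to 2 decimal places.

Set 215·e^(0.321t) = 3470·e^(0.188t).
e^((0.321 − 0.188)t) = 3470/215 → e^(0.133·t) = 16.14.
0.133·t = ln(16.14) = 2.7813, so t = 2.7813/0.133 = 20.912.

20.91 years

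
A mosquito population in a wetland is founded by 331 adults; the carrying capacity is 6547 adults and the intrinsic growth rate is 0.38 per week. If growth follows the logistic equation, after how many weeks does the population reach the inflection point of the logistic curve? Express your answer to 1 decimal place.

7.7 weeks

Logistic growth is fastest at N = K/2 = 3273.5.
A = (K − N₀)/N₀ = 18.779. Set K/(1 + A·e^(−rt)) = K/2 → A·e^(−rt) = 1.
e^(−0.38t) = 1/18.779 = 0.0532497, so t = ln(18.779)/0.38 = 2.9328/0.38 = 7.7178.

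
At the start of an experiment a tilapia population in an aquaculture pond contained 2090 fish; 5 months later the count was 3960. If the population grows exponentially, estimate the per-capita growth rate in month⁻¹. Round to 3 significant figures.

From N(t) = N₀·e^(rt): e^(r·5) = 3960/2090 = 1.8947.
r·5 = ln(1.8947) = 0.63908, so r = 0.63908/5 = 0.12782.

0.128 per month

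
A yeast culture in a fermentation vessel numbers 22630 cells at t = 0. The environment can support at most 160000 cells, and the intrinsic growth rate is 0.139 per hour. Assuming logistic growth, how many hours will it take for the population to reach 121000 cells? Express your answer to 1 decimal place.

21.1 hours

A = (K − N₀)/N₀ = (160000 − 22630)/22630 = 6.0703.
Solve 160000/(1 + 6.0703·e^(−0.139t)) = 121000: 1 + 6.0703·e^(−0.139t) = 1.3223, so e^(−0.139t) = 0.0530972.
−0.139·t = ln(0.0530972) = -2.9356, so t = 2.9356/0.139 = 21.12.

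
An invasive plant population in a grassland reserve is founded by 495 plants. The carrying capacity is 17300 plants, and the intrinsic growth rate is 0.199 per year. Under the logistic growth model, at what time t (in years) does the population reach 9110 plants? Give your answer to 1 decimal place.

A = (K − N₀)/N₀ = (17300 − 495)/495 = 33.949.
Solve 17300/(1 + 33.949·e^(−0.199t)) = 9110: 1 + 33.949·e^(−0.199t) = 1.899, so e^(−0.199t) = 0.0264809.
−0.199·t = ln(0.0264809) = -3.6313, so t = 3.6313/0.199 = 18.248.

18.2 years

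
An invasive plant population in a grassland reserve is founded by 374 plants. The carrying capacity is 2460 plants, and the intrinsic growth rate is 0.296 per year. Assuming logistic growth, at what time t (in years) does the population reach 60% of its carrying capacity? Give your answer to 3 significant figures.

A = (K − N₀)/N₀ = (2460 − 374)/374 = 5.5775.
Solve 2460/(1 + 5.5775·e^(−0.296t)) = 1476: 1 + 5.5775·e^(−0.296t) = 1.6667, so e^(−0.296t) = 0.119527.
−0.296·t = ln(0.119527) = -2.1242, so t = 2.1242/0.296 = 7.1764.

7.18 years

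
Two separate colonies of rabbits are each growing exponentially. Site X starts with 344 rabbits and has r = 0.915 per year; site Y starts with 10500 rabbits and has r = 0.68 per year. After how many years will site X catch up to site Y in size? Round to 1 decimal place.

14.5 years

Set 344·e^(0.915t) = 10500·e^(0.68t).
e^((0.915 − 0.68)t) = 10500/344 → e^(0.235·t) = 30.523.
0.235·t = ln(30.523) = 3.4185, so t = 3.4185/0.235 = 14.547.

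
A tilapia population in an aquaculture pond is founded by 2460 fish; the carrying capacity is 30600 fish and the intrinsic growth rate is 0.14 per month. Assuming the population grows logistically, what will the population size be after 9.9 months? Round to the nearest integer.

A = (K − N₀)/N₀ = (30600 − 2460)/2460 = 11.439.
N(t) = K/(1 + A·e^(−rt)) = 30600/(1 + 11.439×e^(−0.14×9.9)).
e^(−1.386) = 0.25007; denominator = 1 + 11.439×0.25007 = 3.8606.
N = 30600/3.8606 = 7926.23.

7926 fish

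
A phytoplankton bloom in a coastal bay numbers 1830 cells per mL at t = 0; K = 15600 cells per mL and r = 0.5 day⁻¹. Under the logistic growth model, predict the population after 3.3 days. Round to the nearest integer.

6380 cells per mL

A = (K − N₀)/N₀ = (15600 − 1830)/1830 = 7.5246.
N(t) = K/(1 + A·e^(−rt)) = 15600/(1 + 7.5246×e^(−0.5×3.3)).
e^(−1.65) = 0.19205; denominator = 1 + 7.5246×0.19205 = 2.4451.
N = 15600/2.4451 = 6380.12.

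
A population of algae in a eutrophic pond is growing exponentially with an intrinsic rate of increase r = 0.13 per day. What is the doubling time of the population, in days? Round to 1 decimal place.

5.3 days

Doubling time t_d = ln(2)/r = 0.6931/0.13 = 5.3319.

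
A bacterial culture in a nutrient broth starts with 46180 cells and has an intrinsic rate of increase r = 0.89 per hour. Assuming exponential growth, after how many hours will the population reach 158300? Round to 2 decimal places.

Set N₀·e^(rt) = 158300: e^(0.89·t) = 158300/46180 = 3.4279.
0.89·t = ln(3.4279) = 1.2319, so t = 1.2319/0.89 = 1.3842.

1.38 hours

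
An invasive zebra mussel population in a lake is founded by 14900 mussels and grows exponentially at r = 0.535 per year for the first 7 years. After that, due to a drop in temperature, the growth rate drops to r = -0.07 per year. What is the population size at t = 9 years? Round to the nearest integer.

548047 mussels

Phase 1: N(7) = 14900·e^(0.535×7) = 14900·e^3.745 = 630404.
Phase 2 runs for 9 − 7 = 2 years at r = -0.07.
N(9) = 630404·e^(-0.07×2) = 630404·e^-0.14 = 548047.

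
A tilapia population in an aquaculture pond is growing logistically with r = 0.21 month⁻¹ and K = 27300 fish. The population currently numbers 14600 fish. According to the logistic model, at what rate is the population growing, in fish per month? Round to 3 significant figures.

dN/dt = rN(1 − N/K) = 0.21 × 14600 × (1 − 14600/27300).
1 − 14600/27300 = 0.4652; dN/dt = 0.21 × 14600 × 0.4652 = 1426.3.

1430 fish per month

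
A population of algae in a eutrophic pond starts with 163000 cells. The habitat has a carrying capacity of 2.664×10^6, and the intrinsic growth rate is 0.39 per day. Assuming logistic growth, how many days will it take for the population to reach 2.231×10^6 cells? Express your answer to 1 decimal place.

A = (K − N₀)/N₀ = (2.664×10^6 − 163000)/163000 = 15.344.
Solve 2.664×10^6/(1 + 15.344·e^(−0.39t)) = 2.231×10^6: 1 + 15.344·e^(−0.39t) = 1.1941, so e^(−0.39t) = 0.0126492.
−0.39·t = ln(0.0126492) = -4.3702, so t = 4.3702/0.39 = 11.206.

11.2 days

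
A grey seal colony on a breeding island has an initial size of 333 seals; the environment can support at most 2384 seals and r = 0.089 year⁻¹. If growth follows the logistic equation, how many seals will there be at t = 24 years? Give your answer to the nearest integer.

A = (K − N₀)/N₀ = (2384 − 333)/333 = 6.1592.
N(t) = K/(1 + A·e^(−rt)) = 2384/(1 + 6.1592×e^(−0.089×24)).
e^(−2.136) = 0.11813; denominator = 1 + 6.1592×0.11813 = 1.7276.
N = 2384/1.7276 = 1379.98.

1380 seals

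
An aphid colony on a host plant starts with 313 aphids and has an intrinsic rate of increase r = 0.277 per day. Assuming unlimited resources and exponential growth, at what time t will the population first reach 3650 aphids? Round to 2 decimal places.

8.87 days

Set N₀·e^(rt) = 3650: e^(0.277·t) = 3650/313 = 11.661.
0.277·t = ln(11.661) = 2.4563, so t = 2.4563/0.277 = 8.8674.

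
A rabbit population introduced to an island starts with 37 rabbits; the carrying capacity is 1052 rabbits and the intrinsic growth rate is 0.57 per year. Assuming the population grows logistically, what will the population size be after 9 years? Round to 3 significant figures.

A = (K − N₀)/N₀ = (1052 − 37)/37 = 27.432.
N(t) = K/(1 + A·e^(−rt)) = 1052/(1 + 27.432×e^(−0.57×9)).
e^(−5.13) = 0.0059166; denominator = 1 + 27.432×0.0059166 = 1.1623.
N = 1052/1.1623 = 905.098.

905 rabbits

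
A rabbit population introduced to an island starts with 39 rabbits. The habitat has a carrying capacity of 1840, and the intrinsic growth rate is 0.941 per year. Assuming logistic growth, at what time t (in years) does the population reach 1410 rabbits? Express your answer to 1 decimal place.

A = (K − N₀)/N₀ = (1840 − 39)/39 = 46.179.
Solve 1840/(1 + 46.179·e^(−0.941t)) = 1410: 1 + 46.179·e^(−0.941t) = 1.305, so e^(−0.941t) = 0.0066039.
−0.941·t = ln(0.0066039) = -5.0201, so t = 5.0201/0.941 = 5.3349.

5.3 years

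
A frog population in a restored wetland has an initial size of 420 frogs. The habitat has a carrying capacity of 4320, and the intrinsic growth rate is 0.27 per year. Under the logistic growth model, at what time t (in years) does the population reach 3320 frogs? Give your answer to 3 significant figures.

A = (K − N₀)/N₀ = (4320 − 420)/420 = 9.2857.
Solve 4320/(1 + 9.2857·e^(−0.27t)) = 3320: 1 + 9.2857·e^(−0.27t) = 1.3012, so e^(−0.27t) = 0.0324374.
−0.27·t = ln(0.0324374) = -3.4284, so t = 3.4284/0.27 = 12.698.

12.7 years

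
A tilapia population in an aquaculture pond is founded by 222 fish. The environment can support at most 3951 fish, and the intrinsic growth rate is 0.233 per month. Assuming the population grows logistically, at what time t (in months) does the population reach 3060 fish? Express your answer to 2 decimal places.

17.40 months

A = (K − N₀)/N₀ = (3951 − 222)/222 = 16.797.
Solve 3951/(1 + 16.797·e^(−0.233t)) = 3060: 1 + 16.797·e^(−0.233t) = 1.2912, so e^(−0.233t) = 0.0173347.
−0.233·t = ln(0.0173347) = -4.055, so t = 4.055/0.233 = 17.404.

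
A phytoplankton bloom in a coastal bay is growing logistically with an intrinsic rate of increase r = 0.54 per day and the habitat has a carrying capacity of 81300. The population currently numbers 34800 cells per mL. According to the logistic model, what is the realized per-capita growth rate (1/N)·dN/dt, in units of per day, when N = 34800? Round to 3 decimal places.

0.309 per day

(1/N)·dN/dt = r(1 − N/K) = 0.54 × (1 − 34800/81300).
= 0.54 × 0.57196 = 0.30886.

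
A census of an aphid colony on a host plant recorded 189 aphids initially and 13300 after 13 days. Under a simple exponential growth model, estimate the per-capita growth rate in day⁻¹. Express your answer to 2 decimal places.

0.33 per day

From N(t) = N₀·e^(rt): e^(r·13) = 13300/189 = 70.37.
r·13 = ln(70.37) = 4.2538, so r = 4.2538/13 = 0.32721.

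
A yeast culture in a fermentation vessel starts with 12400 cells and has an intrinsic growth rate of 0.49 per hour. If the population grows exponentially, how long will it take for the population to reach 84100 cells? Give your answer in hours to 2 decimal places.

Set N₀·e^(rt) = 84100: e^(0.49·t) = 84100/12400 = 6.7823.
0.49·t = ln(6.7823) = 1.9143, so t = 1.9143/0.49 = 3.9068.

3.91 hours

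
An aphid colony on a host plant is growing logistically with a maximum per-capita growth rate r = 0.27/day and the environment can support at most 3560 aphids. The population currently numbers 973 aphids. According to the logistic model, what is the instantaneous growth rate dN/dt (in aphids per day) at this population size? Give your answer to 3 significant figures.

dN/dt = rN(1 − N/K) = 0.27 × 973 × (1 − 973/3560).
1 − 973/3560 = 0.72669; dN/dt = 0.27 × 973 × 0.72669 = 190.91.

191 aphids per day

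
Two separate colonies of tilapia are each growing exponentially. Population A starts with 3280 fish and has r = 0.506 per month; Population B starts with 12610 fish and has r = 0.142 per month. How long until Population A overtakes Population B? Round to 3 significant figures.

3.70 months

Set 3280·e^(0.506t) = 12610·e^(0.142t).
e^((0.506 − 0.142)t) = 12610/3280 → e^(0.364·t) = 3.8445.
0.364·t = ln(3.8445) = 1.3466, so t = 1.3466/0.364 = 3.6996.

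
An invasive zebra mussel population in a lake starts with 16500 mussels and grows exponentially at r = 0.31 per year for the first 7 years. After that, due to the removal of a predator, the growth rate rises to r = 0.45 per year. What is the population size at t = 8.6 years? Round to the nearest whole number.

296890 mussels

Phase 1: N(7) = 16500·e^(0.31×7) = 16500·e^2.17 = 144512.
Phase 2 runs for 8.6 − 7 = 1.6 years at r = 0.45.
N(8.6) = 144512·e^(0.45×1.6) = 144512·e^0.72 = 296890.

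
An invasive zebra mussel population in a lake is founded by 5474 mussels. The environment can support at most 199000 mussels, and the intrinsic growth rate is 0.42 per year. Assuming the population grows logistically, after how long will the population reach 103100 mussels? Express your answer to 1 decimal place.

8.7 years

A = (K − N₀)/N₀ = (199000 − 5474)/5474 = 35.354.
Solve 199000/(1 + 35.354·e^(−0.42t)) = 103100: 1 + 35.354·e^(−0.42t) = 1.9302, so e^(−0.42t) = 0.0263103.
−0.42·t = ln(0.0263103) = -3.6378, so t = 3.6378/0.42 = 8.6614.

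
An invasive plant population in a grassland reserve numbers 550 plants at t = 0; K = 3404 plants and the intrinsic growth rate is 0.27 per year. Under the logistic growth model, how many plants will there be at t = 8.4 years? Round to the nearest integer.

2214 plants

A = (K − N₀)/N₀ = (3404 − 550)/550 = 5.1891.
N(t) = K/(1 + A·e^(−rt)) = 3404/(1 + 5.1891×e^(−0.27×8.4)).
e^(−2.268) = 0.10352; denominator = 1 + 5.1891×0.10352 = 1.5372.
N = 3404/1.5372 = 2214.46.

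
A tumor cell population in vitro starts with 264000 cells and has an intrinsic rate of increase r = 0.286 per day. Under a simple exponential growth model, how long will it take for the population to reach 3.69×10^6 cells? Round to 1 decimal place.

9.2 days

Set N₀·e^(rt) = 3.69×10^6: e^(0.286·t) = 3.69×10^6/264000 = 13.977.
0.286·t = ln(13.977) = 2.6374, so t = 2.6374/0.286 = 9.2218.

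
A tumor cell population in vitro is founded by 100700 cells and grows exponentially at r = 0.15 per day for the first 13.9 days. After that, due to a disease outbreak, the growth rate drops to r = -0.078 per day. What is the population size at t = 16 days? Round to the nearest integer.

Phase 1: N(13.9) = 100700·e^(0.15×13.9) = 100700·e^2.085 = 810090.
Phase 2 runs for 16 − 13.9 = 2.1 days at r = -0.078.
N(16) = 810090·e^(-0.078×2.1) = 810090·e^-0.1638 = 687695.

687695 cells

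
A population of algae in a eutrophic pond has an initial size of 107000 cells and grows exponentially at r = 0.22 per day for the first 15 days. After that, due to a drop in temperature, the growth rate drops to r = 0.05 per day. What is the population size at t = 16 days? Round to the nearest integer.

3049792 cells

Phase 1: N(15) = 107000·e^(0.22×15) = 107000·e^3.3 = 2.901052×10^6.
Phase 2 runs for 16 − 15 = 1 days at r = 0.05.
N(16) = 2.901052×10^6·e^(0.05×1) = 2.901052×10^6·e^0.05 = 3.049792×10^6.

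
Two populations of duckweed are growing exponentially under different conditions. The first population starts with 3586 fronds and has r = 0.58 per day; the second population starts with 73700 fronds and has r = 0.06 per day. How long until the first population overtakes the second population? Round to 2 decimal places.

5.81 days

Set 3586·e^(0.58t) = 73700·e^(0.06t).
e^((0.58 − 0.06)t) = 73700/3586 → e^(0.52·t) = 20.552.
0.52·t = ln(20.552) = 3.023, so t = 3.023/0.52 = 5.8134.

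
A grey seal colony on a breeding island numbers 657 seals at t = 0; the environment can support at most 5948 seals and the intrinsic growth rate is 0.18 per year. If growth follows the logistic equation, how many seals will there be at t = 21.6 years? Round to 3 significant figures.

A = (K − N₀)/N₀ = (5948 − 657)/657 = 8.0533.
N(t) = K/(1 + A·e^(−rt)) = 5948/(1 + 8.0533×e^(−0.18×21.6)).
e^(−3.888) = 0.020486; denominator = 1 + 8.0533×0.020486 = 1.165.
N = 5948/1.165 = 5105.66.

5110 seals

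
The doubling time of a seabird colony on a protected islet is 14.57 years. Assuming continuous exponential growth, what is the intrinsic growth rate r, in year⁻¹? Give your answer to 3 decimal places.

0.048 per year

r = ln(2)/t_d = 0.6931/14.57 = 0.047574.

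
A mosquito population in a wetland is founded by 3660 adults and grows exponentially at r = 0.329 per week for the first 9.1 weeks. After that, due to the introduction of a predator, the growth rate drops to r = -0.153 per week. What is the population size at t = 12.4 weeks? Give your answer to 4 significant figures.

44100 adults

Phase 1: N(9.1) = 3660·e^(0.329×9.1) = 3660·e^2.994 = 73066.
Phase 2 runs for 12.4 − 9.1 = 3.3 weeks at r = -0.153.
N(12.4) = 73066·e^(-0.153×3.3) = 73066·e^-0.5049 = 44100.1.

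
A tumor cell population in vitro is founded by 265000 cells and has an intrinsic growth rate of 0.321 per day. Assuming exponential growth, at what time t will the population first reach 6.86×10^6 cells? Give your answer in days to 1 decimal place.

10.1 days

Set N₀·e^(rt) = 6.86×10^6: e^(0.321·t) = 6.86×10^6/265000 = 25.887.
0.321·t = ln(25.887) = 3.2537, so t = 3.2537/0.321 = 10.136.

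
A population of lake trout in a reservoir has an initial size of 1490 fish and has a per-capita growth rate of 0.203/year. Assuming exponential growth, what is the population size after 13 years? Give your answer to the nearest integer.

20859 fish

N(t) = N₀·e^(rt) = 1490 × e^(0.203×13) = 1490 × e^2.639.
e^2.639 ≈ 13.999, so N ≈ 1490 × 13.999 = 20858.8.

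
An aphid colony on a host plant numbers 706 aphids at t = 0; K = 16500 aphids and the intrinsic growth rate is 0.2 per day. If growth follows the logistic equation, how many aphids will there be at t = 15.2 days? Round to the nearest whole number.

7971 aphids

A = (K − N₀)/N₀ = (16500 − 706)/706 = 22.371.
N(t) = K/(1 + A·e^(−rt)) = 16500/(1 + 22.371×e^(−0.2×15.2)).
e^(−3.04) = 0.047835; denominator = 1 + 22.371×0.047835 = 2.0701.
N = 16500/2.0701 = 7970.56.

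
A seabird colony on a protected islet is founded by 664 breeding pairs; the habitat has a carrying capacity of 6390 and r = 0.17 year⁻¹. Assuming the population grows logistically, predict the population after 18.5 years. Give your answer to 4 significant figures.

A = (K − N₀)/N₀ = (6390 − 664)/664 = 8.6235.
N(t) = K/(1 + A·e^(−rt)) = 6390/(1 + 8.6235×e^(−0.17×18.5)).
e^(−3.145) = 0.043067; denominator = 1 + 8.6235×0.043067 = 1.3714.
N = 6390/1.3714 = 4659.52.

4660 breeding pairs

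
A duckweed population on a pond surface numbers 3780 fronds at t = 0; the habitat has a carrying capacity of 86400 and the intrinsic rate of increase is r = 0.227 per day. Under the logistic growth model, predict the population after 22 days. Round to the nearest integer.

75251 fronds

A = (K − N₀)/N₀ = (86400 − 3780)/3780 = 21.857.
N(t) = K/(1 + A·e^(−rt)) = 86400/(1 + 21.857×e^(−0.227×22)).
e^(−4.994) = 0.0067785; denominator = 1 + 21.857×0.0067785 = 1.1482.
N = 86400/1.1482 = 75250.9.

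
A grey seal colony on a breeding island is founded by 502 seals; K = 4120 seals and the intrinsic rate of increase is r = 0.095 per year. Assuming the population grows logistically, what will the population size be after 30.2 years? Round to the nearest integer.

A = (K − N₀)/N₀ = (4120 − 502)/502 = 7.2072.
N(t) = K/(1 + A·e^(−rt)) = 4120/(1 + 7.2072×e^(−0.095×30.2)).
e^(−2.869) = 0.056756; denominator = 1 + 7.2072×0.056756 = 1.409.
N = 4120/1.409 = 2923.96.

2924 seals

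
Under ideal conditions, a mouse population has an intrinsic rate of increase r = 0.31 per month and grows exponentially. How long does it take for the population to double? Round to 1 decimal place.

2.2 months

Doubling time t_d = ln(2)/r = 0.6931/0.31 = 2.236.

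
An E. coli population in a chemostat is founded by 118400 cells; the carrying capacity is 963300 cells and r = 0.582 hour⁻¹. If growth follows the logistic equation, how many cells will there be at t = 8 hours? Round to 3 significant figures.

902000 cells

A = (K − N₀)/N₀ = (963300 − 118400)/118400 = 7.136.
N(t) = K/(1 + A·e^(−rt)) = 963300/(1 + 7.136×e^(−0.582×8)).
e^(−4.656) = 0.0095044; denominator = 1 + 7.136×0.0095044 = 1.0678.
N = 963300/1.0678 = 902116.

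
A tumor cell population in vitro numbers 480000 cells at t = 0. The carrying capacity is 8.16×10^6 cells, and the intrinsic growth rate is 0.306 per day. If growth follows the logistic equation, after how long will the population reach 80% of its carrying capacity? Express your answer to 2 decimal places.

13.59 days

A = (K − N₀)/N₀ = (8.16×10^6 − 480000)/480000 = 16.
Solve 8.16×10^6/(1 + 16·e^(−0.306t)) = 6.528×10^6: 1 + 16·e^(−0.306t) = 1.25, so e^(−0.306t) = 0.015625.
−0.306·t = ln(0.015625) = -4.1589, so t = 4.1589/0.306 = 13.591.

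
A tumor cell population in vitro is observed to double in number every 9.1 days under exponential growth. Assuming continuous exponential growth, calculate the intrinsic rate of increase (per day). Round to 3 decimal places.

0.076 per day

r = ln(2)/t_d = 0.6931/9.1 = 0.07617.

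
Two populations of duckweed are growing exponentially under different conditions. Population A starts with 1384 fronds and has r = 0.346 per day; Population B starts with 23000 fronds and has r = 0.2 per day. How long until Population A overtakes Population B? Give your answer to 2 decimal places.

Set 1384·e^(0.346t) = 23000·e^(0.2t).
e^((0.346 − 0.2)t) = 23000/1384 → e^(0.146·t) = 16.618.
0.146·t = ln(16.618) = 2.8105, so t = 2.8105/0.146 = 19.25.

19.25 days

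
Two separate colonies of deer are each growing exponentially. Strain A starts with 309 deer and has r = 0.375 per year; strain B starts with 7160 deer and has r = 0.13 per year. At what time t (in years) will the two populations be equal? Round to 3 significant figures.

12.8 years

Set 309·e^(0.375t) = 7160·e^(0.13t).
e^((0.375 − 0.13)t) = 7160/309 → e^(0.245·t) = 23.172.
0.245·t = ln(23.172) = 3.1429, so t = 3.1429/0.245 = 12.828.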